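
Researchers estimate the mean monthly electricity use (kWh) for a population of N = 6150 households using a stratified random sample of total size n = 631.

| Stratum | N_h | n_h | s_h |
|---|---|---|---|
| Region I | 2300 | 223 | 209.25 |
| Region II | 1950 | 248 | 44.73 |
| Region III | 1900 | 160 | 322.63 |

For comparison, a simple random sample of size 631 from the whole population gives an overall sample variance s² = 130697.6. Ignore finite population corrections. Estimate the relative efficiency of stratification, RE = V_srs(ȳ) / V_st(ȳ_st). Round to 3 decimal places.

V̂(ȳ_st) = Σ W_h² s_h²/n_h, with W_h = N_h/N and N = 6150:
  stratum Region I: (2300/6150)²·209.25²/223 = 27.462
  stratum Region II: (1950/6150)²·44.73²/248 = 0.811083
  stratum Region III: (1900/6150)²·322.63²/160 = 62.0935
V_st = 90.3666
V_srs = s²/n = 130697.6/631 = 207.128
Relative efficiency = V_srs / V_st = 207.128/90.3666 = 2.2921

RE ≈ 2.292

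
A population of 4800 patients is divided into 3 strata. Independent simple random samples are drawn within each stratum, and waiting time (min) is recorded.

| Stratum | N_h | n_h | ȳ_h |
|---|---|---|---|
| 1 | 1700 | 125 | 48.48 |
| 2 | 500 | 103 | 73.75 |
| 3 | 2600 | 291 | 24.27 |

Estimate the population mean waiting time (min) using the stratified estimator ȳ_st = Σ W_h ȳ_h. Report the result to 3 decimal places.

ȳ_st ≈ 37.999

N = Σ N_h = 4800. Stratum weights W_h = N_h/N.
ȳ_st = (1700·48.48 + 500·73.75 + 2600·24.27) / 4800 = 37.99854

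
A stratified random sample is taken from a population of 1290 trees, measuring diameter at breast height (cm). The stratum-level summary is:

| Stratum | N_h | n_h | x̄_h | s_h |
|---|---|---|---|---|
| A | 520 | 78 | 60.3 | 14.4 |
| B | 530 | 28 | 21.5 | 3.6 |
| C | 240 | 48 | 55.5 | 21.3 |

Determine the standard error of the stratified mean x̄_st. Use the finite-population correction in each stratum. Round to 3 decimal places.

SE(x̄_st) ≈ 0.838

V̂(x̄_st) = Σ W_h² (1 − n_h/N_h) s_h²/n_h, with W_h = N_h/N and N = 1290:
  stratum A: (520/1290)²·(1 − 78/520)·14.4²/78 = 0.367178
  stratum B: (530/1290)²·(1 − 28/530)·3.6²/28 = 0.0740026
  stratum C: (240/1290)²·(1 − 48/240)·21.3²/48 = 0.261729
V̂(x̄_st) = 0.702909
SE(x̄_st) = √0.702909 = 0.838397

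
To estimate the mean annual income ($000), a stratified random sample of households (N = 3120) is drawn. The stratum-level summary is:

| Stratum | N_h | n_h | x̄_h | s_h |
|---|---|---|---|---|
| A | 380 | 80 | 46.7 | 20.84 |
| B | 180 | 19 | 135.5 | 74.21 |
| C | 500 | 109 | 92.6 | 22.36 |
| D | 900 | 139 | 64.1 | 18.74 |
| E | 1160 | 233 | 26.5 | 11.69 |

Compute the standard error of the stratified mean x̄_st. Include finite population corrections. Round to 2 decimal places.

SE(x̄_st) ≈ 1.12

V̂(x̄_st) = Σ W_h² (1 − n_h/N_h) s_h²/n_h, with W_h = N_h/N and N = 3120:
  stratum A: (380/3120)²·(1 − 80/380)·20.84²/80 = 0.0635772
  stratum B: (180/3120)²·(1 − 19/180)·74.21²/19 = 0.8629
  stratum C: (500/3120)²·(1 − 109/500)·22.36²/109 = 0.0921202
  stratum D: (900/3120)²·(1 − 139/900)·18.74²/139 = 0.177763
  stratum E: (1160/3120)²·(1 − 233/1160)·11.69²/233 = 0.0647891
V̂(x̄_st) = 1.26115
SE(x̄_st) = √1.26115 = 1.12301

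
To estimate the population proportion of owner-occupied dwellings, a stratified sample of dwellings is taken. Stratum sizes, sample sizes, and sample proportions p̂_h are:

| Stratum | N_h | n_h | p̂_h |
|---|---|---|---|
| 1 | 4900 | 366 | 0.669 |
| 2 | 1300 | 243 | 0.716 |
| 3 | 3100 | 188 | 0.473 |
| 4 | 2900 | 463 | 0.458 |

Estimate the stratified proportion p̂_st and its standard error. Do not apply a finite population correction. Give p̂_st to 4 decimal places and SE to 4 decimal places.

N = 12200; stratum weights W_h = N_h/N.
p̂_st = Σ W_h p̂_h = (4900·0.669 + 1300·0.716 + 3100·0.473 + 2900·0.458)/12200 = 0.57405
V̂(p̂_st) = Σ W_h² p̂_h(1−p̂_h)/(n_h−1):
  stratum 1: (4900/12200)²·0.669·0.331/365 = 9.78664e-05
  stratum 2: (1300/12200)²·0.716·0.284/242 = 9.54076e-06
  stratum 3: (3100/12200)²·0.473·0.527/187 = 8.60664e-05
  stratum 4: (2900/12200)²·0.458·0.542/462 = 3.03598e-05
V̂(p̂_st) = 0.000223833; SE = √V̂ = 0.0149611

p̂_st ≈ 0.5740, SE ≈ 0.0150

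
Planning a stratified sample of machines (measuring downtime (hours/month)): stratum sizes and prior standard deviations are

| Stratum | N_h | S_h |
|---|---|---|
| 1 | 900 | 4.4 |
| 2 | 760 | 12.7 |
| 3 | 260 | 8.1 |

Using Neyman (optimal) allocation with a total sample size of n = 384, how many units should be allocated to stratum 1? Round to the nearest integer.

97

Neyman allocation: n_h = n · N_h S_h / Σ N_i S_i, with n = 384.
  stratum 1: N_h·S_h = 900·4.4 = 3960.00
  stratum 2: N_h·S_h = 760·12.7 = 9652.00
  stratum 3: N_h·S_h = 260·8.1 = 2106.00
Σ N_h S_h = 15718.00
n for stratum 1 = 384·3960.00/15718.00 = 96.745 → 97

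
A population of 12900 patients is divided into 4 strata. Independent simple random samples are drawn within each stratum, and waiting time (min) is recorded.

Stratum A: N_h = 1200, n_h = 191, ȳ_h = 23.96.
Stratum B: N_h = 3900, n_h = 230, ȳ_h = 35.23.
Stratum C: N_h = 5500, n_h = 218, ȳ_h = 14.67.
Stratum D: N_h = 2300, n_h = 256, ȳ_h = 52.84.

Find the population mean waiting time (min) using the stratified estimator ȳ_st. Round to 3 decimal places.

ȳ_st ≈ 28.556

N = Σ N_h = 12900. Stratum weights W_h = N_h/N.
ȳ_st = (1200·23.96 + 3900·35.23 + 5500·14.67 + 2300·52.84) / 12900 = 28.55550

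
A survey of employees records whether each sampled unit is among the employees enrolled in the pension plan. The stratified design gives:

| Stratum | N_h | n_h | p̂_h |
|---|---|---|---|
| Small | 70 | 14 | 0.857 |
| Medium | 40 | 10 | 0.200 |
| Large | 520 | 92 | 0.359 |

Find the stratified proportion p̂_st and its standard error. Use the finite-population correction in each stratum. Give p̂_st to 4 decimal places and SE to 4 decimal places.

N = 630; stratum weights W_h = N_h/N.
p̂_st = Σ W_h p̂_h = (70·0.857 + 40·0.200 + 520·0.359)/630 = 0.40424
V̂(p̂_st) = Σ W_h² (1 − n_h/N_h) p̂_h(1−p̂_h)/(n_h−1):
  stratum Small: (70/630)²·(1 − 14/70)·0.857·0.143/13 = 9.31062e-05
  stratum Medium: (40/630)²·(1 − 10/40)·0.200·0.800/9 = 5.37499e-05
  stratum Large: (520/630)²·(1 − 92/520)·0.359·0.641/91 = 0.001418
V̂(p̂_st) = 0.00156486; SE = √V̂ = 0.0395583

p̂_st ≈ 0.4042, SE ≈ 0.0396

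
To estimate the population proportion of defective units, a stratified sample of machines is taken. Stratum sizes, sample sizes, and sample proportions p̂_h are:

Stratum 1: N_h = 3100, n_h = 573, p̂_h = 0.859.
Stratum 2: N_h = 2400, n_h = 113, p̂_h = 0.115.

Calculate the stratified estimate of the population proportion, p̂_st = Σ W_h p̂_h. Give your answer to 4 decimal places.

p̂_st ≈ 0.5343

N = 5500; stratum weights W_h = N_h/N.
p̂_st = Σ W_h p̂_h = (3100·0.859 + 2400·0.115)/5500 = 0.53435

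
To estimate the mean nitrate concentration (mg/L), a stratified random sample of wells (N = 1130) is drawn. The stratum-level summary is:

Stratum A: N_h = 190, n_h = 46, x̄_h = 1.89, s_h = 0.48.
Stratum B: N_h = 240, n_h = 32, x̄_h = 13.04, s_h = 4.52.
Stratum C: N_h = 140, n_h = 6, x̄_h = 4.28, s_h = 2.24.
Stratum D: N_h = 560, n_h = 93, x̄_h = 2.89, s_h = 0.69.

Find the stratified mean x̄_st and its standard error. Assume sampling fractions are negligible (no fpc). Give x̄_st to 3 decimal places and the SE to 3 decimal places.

x̄_st ≈ 5.050, SE ≈ 0.207

x̄_st = Σ W_h x̄_h = (190·1.89 + 240·13.04 + 140·4.28 + 560·2.89)/1130 = 5.04982
V̂(x̄_st) = Σ W_h² s_h²/n_h, with W_h = N_h/N and N = 1130:
  stratum A: (190/1130)²·0.48²/46 = 0.000141604
  stratum B: (240/1130)²·4.52²/32 = 0.0288
  stratum C: (140/1130)²·2.24²/6 = 0.0128364
  stratum D: (560/1130)²·0.69²/93 = 0.00125729
V̂(x̄_st) = 0.0430353
SE(x̄_st) = √0.0430353 = 0.20745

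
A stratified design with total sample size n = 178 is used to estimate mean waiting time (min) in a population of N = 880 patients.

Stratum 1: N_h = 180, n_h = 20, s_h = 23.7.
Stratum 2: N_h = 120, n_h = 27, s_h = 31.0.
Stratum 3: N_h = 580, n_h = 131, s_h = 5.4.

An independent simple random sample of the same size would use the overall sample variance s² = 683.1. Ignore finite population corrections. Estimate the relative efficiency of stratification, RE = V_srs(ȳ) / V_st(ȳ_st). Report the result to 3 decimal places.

RE ≈ 1.985

V̂(ȳ_st) = Σ W_h² s_h²/n_h, with W_h = N_h/N and N = 880:
  stratum 1: (180/880)²·23.7²/20 = 1.17502
  stratum 2: (120/880)²·31.0²/27 = 0.661846
  stratum 3: (580/880)²·5.4²/131 = 0.0966956
V_st = 1.93356
V_srs = s²/n = 683.1/178 = 3.83764
Relative efficiency = V_srs / V_st = 3.83764/1.93356 = 1.9847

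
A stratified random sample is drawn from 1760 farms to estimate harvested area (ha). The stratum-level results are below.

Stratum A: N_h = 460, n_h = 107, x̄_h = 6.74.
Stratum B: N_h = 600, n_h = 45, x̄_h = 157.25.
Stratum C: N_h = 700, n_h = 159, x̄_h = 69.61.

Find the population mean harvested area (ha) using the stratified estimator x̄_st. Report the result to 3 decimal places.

x̄_st ≈ 83.055

N = Σ N_h = 1760. Stratum weights W_h = N_h/N.
x̄_st = (460·6.74 + 600·157.25 + 700·69.61) / 1760 = 83.05534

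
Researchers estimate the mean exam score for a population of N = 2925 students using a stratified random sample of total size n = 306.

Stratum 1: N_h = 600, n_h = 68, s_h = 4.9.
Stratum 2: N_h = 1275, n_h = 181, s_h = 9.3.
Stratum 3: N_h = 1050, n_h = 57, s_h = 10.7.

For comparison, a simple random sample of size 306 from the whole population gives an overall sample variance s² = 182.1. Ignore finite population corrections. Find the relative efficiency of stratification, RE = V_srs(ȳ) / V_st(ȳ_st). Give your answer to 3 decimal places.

V̂(ȳ_st) = Σ W_h² s_h²/n_h, with W_h = N_h/N and N = 2925:
  stratum 1: (600/2925)²·4.9²/68 = 0.0148571
  stratum 2: (1275/2925)²·9.3²/181 = 0.0907937
  stratum 3: (1050/2925)²·10.7²/57 = 0.258833
V_st = 0.364484
V_srs = s²/n = 182.1/306 = 0.595098
Relative efficiency = V_srs / V_st = 0.595098/0.364484 = 1.6327

RE ≈ 1.633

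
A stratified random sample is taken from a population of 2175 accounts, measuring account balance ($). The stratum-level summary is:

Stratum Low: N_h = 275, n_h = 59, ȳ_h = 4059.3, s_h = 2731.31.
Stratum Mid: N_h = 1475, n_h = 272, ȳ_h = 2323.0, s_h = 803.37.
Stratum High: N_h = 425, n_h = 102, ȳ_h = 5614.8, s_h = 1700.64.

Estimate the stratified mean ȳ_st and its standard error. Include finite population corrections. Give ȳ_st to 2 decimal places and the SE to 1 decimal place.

ȳ_st ≈ 3185.76, SE ≈ 57.4

ȳ_st = Σ W_h ȳ_h = (275·4059.3 + 1475·2323.0 + 425·5614.8)/2175 = 3185.75747
V̂(ȳ_st) = Σ W_h² (1 − n_h/N_h) s_h²/n_h, with W_h = N_h/N and N = 2175:
  stratum Low: (275/2175)²·(1 − 59/275)·2731.31²/59 = 1587.66
  stratum Mid: (1475/2175)²·(1 − 272/1475)·803.37²/272 = 890.023
  stratum High: (425/2175)²·(1 − 102/425)·1700.64²/102 = 822.806
V̂(ȳ_st) = 3300.49
SE(ȳ_st) = √3300.49 = 57.4499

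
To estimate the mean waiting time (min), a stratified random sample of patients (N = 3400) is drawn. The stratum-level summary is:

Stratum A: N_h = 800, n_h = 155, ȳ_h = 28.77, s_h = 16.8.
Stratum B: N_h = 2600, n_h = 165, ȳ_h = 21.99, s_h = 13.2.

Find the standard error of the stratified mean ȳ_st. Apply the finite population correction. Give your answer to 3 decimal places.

SE(ȳ_st) ≈ 0.812

V̂(ȳ_st) = Σ W_h² (1 − n_h/N_h) s_h²/n_h, with W_h = N_h/N and N = 3400:
  stratum A: (800/3400)²·(1 − 155/800)·16.8²/155 = 0.0812791
  stratum B: (2600/3400)²·(1 − 165/2600)·13.2²/165 = 0.578334
V̂(ȳ_st) = 0.659613
SE(ȳ_st) = √0.659613 = 0.812165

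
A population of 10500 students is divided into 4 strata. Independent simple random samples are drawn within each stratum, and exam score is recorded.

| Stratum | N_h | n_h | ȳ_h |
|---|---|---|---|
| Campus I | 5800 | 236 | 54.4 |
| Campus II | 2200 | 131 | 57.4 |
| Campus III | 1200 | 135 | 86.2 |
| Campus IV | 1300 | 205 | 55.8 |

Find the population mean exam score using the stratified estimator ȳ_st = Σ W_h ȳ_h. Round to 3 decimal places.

N = Σ N_h = 10500. Stratum weights W_h = N_h/N.
ȳ_st = (5800·54.4 + 2200·57.4 + 1200·86.2 + 1300·55.8) / 10500 = 58.83619

ȳ_st ≈ 58.836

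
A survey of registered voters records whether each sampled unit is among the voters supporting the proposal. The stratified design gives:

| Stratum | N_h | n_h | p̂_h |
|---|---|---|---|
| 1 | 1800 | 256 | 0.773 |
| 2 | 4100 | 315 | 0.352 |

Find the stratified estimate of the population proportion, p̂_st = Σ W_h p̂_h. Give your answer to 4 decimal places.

N = 5900; stratum weights W_h = N_h/N.
p̂_st = Σ W_h p̂_h = (1800·0.773 + 4100·0.352)/5900 = 0.48044

p̂_st ≈ 0.4804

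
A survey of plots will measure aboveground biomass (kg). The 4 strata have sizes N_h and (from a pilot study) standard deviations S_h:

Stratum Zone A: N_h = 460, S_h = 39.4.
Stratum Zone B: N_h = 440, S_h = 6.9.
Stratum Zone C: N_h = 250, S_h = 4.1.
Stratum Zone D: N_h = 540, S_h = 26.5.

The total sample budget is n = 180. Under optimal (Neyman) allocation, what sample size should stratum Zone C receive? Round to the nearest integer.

Neyman allocation: n_h = n · N_h S_h / Σ N_i S_i, with n = 180.
  stratum Zone A: N_h·S_h = 460·39.4 = 18124.00
  stratum Zone B: N_h·S_h = 440·6.9 = 3036.00
  stratum Zone C: N_h·S_h = 250·4.1 = 1025.00
  stratum Zone D: N_h·S_h = 540·26.5 = 14310.00
Σ N_h S_h = 36495.00
n for stratum Zone C = 180·1025.00/36495.00 = 5.055 → 5

5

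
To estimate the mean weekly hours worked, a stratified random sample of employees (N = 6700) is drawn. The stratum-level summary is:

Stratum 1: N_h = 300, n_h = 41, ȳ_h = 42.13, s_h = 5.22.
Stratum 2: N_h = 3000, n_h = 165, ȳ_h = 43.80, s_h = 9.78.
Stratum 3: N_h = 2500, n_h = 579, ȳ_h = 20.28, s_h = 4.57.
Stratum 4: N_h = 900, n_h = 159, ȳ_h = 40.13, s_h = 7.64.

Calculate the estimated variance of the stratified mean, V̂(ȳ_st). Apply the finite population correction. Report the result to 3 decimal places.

V̂(ȳ_st) = Σ W_h² (1 − n_h/N_h) s_h²/n_h, with W_h = N_h/N and N = 6700:
  stratum 1: (300/6700)²·(1 − 41/300)·5.22²/41 = 0.00115035
  stratum 2: (3000/6700)²·(1 − 165/3000)·9.78²/165 = 0.109829
  stratum 3: (2500/6700)²·(1 − 579/2500)·4.57²/579 = 0.00385897
  stratum 4: (900/6700)²·(1 − 159/900)·7.64²/159 = 0.00545382
V̂(ȳ_st) = 0.120293

V̂(ȳ_st) ≈ 0.120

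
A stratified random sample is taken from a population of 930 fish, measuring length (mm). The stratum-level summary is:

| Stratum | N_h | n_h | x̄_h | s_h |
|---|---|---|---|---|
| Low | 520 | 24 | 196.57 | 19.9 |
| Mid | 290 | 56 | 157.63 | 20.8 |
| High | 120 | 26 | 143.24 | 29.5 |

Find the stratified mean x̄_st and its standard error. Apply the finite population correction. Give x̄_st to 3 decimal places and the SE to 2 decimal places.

x̄_st = Σ W_h x̄_h = (520·196.57 + 290·157.63 + 120·143.24)/930 = 177.54613
V̂(x̄_st) = Σ W_h² (1 − n_h/N_h) s_h²/n_h, with W_h = N_h/N and N = 930:
  stratum Low: (520/930)²·(1 − 24/520)·19.9²/24 = 4.92055
  stratum Mid: (290/930)²·(1 − 56/290)·20.8²/56 = 0.606159
  stratum High: (120/930)²·(1 − 26/120)·29.5²/26 = 0.43653
V̂(x̄_st) = 5.96324
SE(x̄_st) = √5.96324 = 2.44198

x̄_st ≈ 177.546, SE ≈ 2.44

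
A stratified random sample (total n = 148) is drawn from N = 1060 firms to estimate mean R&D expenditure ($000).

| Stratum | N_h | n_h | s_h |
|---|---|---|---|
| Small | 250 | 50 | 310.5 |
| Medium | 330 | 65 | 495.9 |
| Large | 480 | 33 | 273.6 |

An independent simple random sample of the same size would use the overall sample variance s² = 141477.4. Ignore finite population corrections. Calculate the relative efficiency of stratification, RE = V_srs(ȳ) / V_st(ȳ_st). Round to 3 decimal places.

RE ≈ 1.018

V̂(ȳ_st) = Σ W_h² s_h²/n_h, with W_h = N_h/N and N = 1060:
  stratum Small: (250/1060)²·310.5²/50 = 107.256
  stratum Medium: (330/1060)²·495.9²/65 = 366.683
  stratum Large: (480/1060)²·273.6²/33 = 465.146
V_st = 939.085
V_srs = s²/n = 141477.4/148 = 955.928
Relative efficiency = V_srs / V_st = 955.928/939.085 = 1.0179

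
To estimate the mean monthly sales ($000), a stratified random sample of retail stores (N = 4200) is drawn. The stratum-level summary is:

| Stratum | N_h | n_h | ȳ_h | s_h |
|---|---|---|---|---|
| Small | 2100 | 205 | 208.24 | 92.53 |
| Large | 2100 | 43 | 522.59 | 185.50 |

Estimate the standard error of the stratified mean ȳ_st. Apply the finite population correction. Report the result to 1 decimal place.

V̂(ȳ_st) = Σ W_h² (1 − n_h/N_h) s_h²/n_h, with W_h = N_h/N and N = 4200:
  stratum Small: (2100/4200)²·(1 − 205/2100)·92.53²/205 = 9.42196
  stratum Large: (2100/4200)²·(1 − 43/2100)·185.50²/43 = 195.963
V̂(ȳ_st) = 205.385
SE(ȳ_st) = √205.385 = 14.3313

SE(ȳ_st) ≈ 14.3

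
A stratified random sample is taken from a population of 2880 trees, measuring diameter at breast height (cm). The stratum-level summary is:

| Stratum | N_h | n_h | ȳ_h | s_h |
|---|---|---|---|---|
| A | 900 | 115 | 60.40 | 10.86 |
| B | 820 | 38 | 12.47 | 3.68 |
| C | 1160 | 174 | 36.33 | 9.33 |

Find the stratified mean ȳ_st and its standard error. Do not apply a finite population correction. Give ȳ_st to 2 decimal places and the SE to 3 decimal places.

ȳ_st ≈ 37.06, SE ≈ 0.458

ȳ_st = Σ W_h ȳ_h = (900·60.40 + 820·12.47 + 1160·36.33)/2880 = 37.05840
V̂(ȳ_st) = Σ W_h² s_h²/n_h, with W_h = N_h/N and N = 2880:
  stratum A: (900/2880)²·10.86²/115 = 0.100153
  stratum B: (820/2880)²·3.68²/38 = 0.0288905
  stratum C: (1160/2880)²·9.33²/174 = 0.0811606
V̂(ȳ_st) = 0.210204
SE(ȳ_st) = √0.210204 = 0.45848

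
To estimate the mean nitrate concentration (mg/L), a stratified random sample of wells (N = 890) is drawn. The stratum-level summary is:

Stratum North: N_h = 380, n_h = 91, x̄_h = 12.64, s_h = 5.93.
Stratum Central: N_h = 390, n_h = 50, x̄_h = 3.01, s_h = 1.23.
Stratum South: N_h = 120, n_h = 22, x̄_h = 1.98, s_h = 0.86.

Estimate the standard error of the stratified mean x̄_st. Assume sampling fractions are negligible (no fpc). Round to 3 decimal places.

SE(x̄_st) ≈ 0.277

V̂(x̄_st) = Σ W_h² s_h²/n_h, with W_h = N_h/N and N = 890:
  stratum North: (380/890)²·5.93²/91 = 0.0704458
  stratum Central: (390/890)²·1.23²/50 = 0.00581018
  stratum South: (120/890)²·0.86²/22 = 0.000611163
V̂(x̄_st) = 0.0768672
SE(x̄_st) = √0.0768672 = 0.277249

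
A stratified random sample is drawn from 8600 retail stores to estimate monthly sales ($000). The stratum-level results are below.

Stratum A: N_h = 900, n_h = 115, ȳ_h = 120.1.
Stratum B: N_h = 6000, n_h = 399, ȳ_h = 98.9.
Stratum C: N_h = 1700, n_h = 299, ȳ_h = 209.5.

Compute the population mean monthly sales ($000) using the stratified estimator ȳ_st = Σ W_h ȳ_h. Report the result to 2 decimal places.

N = Σ N_h = 8600. Stratum weights W_h = N_h/N.
ȳ_st = (900·120.1 + 6000·98.9 + 1700·209.5) / 8600 = 122.9814

ȳ_st ≈ 122.98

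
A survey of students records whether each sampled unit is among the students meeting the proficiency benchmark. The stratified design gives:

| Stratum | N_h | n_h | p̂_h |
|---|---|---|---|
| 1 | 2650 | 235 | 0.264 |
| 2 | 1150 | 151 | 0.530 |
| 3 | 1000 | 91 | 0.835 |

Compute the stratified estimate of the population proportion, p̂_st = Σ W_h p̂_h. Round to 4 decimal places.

N = 4800; stratum weights W_h = N_h/N.
p̂_st = Σ W_h p̂_h = (2650·0.264 + 1150·0.530 + 1000·0.835)/4800 = 0.44669

p̂_st ≈ 0.4467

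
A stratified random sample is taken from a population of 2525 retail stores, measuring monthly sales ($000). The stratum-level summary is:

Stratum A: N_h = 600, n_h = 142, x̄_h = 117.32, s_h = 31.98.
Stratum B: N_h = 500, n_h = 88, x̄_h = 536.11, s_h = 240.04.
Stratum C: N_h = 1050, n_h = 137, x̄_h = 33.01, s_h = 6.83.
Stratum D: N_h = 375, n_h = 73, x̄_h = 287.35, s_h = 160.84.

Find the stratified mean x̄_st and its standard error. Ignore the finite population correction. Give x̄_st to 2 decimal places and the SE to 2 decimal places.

x̄_st ≈ 190.44, SE ≈ 5.83

x̄_st = Σ W_h x̄_h = (600·117.32 + 500·536.11 + 1050·33.01 + 375·287.35)/2525 = 190.44109
V̂(x̄_st) = Σ W_h² s_h²/n_h, with W_h = N_h/N and N = 2525:
  stratum A: (600/2525)²·31.98²/142 = 0.406676
  stratum B: (500/2525)²·240.04²/88 = 25.6745
  stratum C: (1050/2525)²·6.83²/137 = 0.0588812
  stratum D: (375/2525)²·160.84²/73 = 7.81637
V̂(x̄_st) = 33.9564
SE(x̄_st) = √33.9564 = 5.82721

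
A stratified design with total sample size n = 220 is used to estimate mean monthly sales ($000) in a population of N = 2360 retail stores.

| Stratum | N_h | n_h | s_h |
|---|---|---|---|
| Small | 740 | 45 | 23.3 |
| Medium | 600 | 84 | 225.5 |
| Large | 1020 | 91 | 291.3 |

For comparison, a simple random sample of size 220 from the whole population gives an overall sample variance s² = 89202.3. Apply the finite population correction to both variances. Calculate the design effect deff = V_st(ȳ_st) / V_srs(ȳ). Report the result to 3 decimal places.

deff ≈ 0.526

V̂(ȳ_st) = Σ W_h² (1 − n_h/N_h) s_h²/n_h, with W_h = N_h/N and N = 2360:
  stratum Small: (740/2360)²·(1 − 45/740)·23.3²/45 = 1.11402
  stratum Medium: (600/2360)²·(1 − 84/600)·225.5²/84 = 33.6504
  stratum Large: (1020/2360)²·(1 − 91/1020)·291.3²/91 = 158.647
V_st = 193.411
V_srs = (1 − 220/2360)·89202.3/220 = 367.667
deff = V_st / V_srs = 193.411/367.667 = 0.5260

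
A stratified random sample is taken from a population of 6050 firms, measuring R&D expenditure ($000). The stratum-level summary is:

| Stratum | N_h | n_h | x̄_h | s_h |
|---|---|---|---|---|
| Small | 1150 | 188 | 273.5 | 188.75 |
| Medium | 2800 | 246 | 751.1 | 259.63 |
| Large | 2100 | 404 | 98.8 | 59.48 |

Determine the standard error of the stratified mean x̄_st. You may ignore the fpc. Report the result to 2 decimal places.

V̂(x̄_st) = Σ W_h² s_h²/n_h, with W_h = N_h/N and N = 6050:
  stratum Small: (1150/6050)²·188.75²/188 = 6.84701
  stratum Medium: (2800/6050)²·259.63²/246 = 58.6921
  stratum Large: (2100/6050)²·59.48²/404 = 1.05509
V̂(x̄_st) = 66.5942
SE(x̄_st) = √66.5942 = 8.16053

SE(x̄_st) ≈ 8.16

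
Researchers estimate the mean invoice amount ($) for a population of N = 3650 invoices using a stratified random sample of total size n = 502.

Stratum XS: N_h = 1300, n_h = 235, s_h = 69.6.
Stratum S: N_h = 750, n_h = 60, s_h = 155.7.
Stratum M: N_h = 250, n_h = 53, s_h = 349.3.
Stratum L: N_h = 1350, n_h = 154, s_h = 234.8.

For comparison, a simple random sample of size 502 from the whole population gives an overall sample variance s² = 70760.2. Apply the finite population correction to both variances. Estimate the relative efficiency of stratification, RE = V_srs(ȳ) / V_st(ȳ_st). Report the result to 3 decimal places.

V̂(ȳ_st) = Σ W_h² (1 − n_h/N_h) s_h²/n_h, with W_h = N_h/N and N = 3650:
  stratum XS: (1300/3650)²·(1 − 235/1300)·69.6²/235 = 2.14219
  stratum S: (750/3650)²·(1 − 60/750)·155.7²/60 = 15.6946
  stratum M: (250/3650)²·(1 − 53/250)·349.3²/53 = 8.51024
  stratum L: (1350/3650)²·(1 − 154/1350)·234.8²/154 = 43.3865
V_st = 69.7335
V_srs = (1 − 502/3650)·70760.2/502 = 121.57
Relative efficiency = V_srs / V_st = 121.57/69.7335 = 1.7434

RE ≈ 1.743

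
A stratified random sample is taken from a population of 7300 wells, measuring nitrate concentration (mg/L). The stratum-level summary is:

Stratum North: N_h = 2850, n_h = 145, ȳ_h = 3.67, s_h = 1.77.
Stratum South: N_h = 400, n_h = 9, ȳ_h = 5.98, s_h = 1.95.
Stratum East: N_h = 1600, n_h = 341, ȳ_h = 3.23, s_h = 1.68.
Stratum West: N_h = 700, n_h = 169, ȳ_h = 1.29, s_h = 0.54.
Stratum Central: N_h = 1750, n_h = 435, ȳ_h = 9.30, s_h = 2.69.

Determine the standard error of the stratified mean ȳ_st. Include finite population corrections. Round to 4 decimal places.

SE(ȳ_st) ≈ 0.0735

V̂(ȳ_st) = Σ W_h² (1 − n_h/N_h) s_h²/n_h, with W_h = N_h/N and N = 7300:
  stratum North: (2850/7300)²·(1 − 145/2850)·1.77²/145 = 0.00312568
  stratum South: (400/7300)²·(1 − 9/400)·1.95²/9 = 0.00123999
  stratum East: (1600/7300)²·(1 − 341/1600)·1.68²/341 = 0.00031287
  stratum West: (700/7300)²·(1 − 169/700)·0.54²/169 = 1.2035e-05
  stratum Central: (1750/7300)²·(1 − 435/1750)·2.69²/435 = 0.000718346
V̂(ȳ_st) = 0.00540892
SE(ȳ_st) = √0.00540892 = 0.0735454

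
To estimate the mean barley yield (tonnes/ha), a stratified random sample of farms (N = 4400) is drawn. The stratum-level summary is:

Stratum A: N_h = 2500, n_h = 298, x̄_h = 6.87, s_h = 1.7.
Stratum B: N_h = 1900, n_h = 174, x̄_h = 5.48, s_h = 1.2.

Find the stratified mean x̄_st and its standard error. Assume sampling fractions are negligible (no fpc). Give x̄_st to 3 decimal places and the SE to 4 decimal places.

x̄_st = Σ W_h x̄_h = (2500·6.87 + 1900·5.48)/4400 = 6.26977
V̂(x̄_st) = Σ W_h² s_h²/n_h, with W_h = N_h/N and N = 4400:
  stratum A: (2500/4400)²·1.7²/298 = 0.00313081
  stratum B: (1900/4400)²·1.2²/174 = 0.00154317
V̂(x̄_st) = 0.00467398
SE(x̄_st) = √0.00467398 = 0.0683665

x̄_st ≈ 6.270, SE ≈ 0.0684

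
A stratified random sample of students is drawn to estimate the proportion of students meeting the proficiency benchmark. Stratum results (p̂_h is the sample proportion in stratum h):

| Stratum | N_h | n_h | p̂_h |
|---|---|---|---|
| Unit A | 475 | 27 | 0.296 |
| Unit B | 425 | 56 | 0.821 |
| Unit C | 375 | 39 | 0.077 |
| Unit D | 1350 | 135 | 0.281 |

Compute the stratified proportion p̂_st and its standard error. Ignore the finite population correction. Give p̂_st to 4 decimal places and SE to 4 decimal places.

N = 2625; stratum weights W_h = N_h/N.
p̂_st = Σ W_h p̂_h = (475·0.296 + 425·0.821 + 375·0.077 + 1350·0.281)/2625 = 0.34200
V̂(p̂_st) = Σ W_h² p̂_h(1−p̂_h)/(n_h−1):
  stratum Unit A: (475/2625)²·0.296·0.704/26 = 0.000262434
  stratum Unit B: (425/2625)²·0.821·0.179/55 = 7.00411e-05
  stratum Unit C: (375/2625)²·0.077·0.923/38 = 3.81692e-05
  stratum Unit D: (1350/2625)²·0.281·0.719/134 = 0.000398785
V̂(p̂_st) = 0.000769429; SE = √V̂ = 0.0277386

p̂_st ≈ 0.3420, SE ≈ 0.0277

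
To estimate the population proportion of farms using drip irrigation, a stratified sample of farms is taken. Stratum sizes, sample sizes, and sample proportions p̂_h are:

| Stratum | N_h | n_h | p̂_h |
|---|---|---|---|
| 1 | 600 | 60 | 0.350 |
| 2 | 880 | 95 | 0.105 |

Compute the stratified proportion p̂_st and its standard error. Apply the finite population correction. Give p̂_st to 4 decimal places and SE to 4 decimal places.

N = 1480; stratum weights W_h = N_h/N.
p̂_st = Σ W_h p̂_h = (600·0.350 + 880·0.105)/1480 = 0.20432
V̂(p̂_st) = Σ W_h² (1 − n_h/N_h) p̂_h(1−p̂_h)/(n_h−1):
  stratum 1: (600/1480)²·(1 − 60/600)·0.350·0.650/59 = 0.000570363
  stratum 2: (880/1480)²·(1 − 95/880)·0.105·0.895/94 = 0.000315292
V̂(p̂_st) = 0.000885655; SE = √V̂ = 0.02976

p̂_st ≈ 0.2043, SE ≈ 0.0298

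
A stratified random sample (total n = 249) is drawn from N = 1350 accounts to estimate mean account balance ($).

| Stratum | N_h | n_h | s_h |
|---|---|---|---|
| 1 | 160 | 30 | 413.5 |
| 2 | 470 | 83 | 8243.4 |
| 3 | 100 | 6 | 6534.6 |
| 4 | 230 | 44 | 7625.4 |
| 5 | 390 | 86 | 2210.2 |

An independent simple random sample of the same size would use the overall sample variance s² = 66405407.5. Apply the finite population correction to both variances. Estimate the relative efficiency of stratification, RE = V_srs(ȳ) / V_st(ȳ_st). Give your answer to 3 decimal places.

V̂(ȳ_st) = Σ W_h² (1 − n_h/N_h) s_h²/n_h, with W_h = N_h/N and N = 1350:
  stratum 1: (160/1350)²·(1 − 30/160)·413.5²/30 = 65.0467
  stratum 2: (470/1350)²·(1 − 83/470)·8243.4²/83 = 81710.1
  stratum 3: (100/1350)²·(1 − 6/100)·6534.6²/6 = 36706.8
  stratum 4: (230/1350)²·(1 − 44/230)·7625.4²/44 = 31020.3
  stratum 5: (390/1350)²·(1 − 86/390)·2210.2²/86 = 3695.18
V_st = 153197
V_srs = (1 − 249/1350)·66405407.5/249 = 217499
Relative efficiency = V_srs / V_st = 217499/153197 = 1.4197

RE ≈ 1.420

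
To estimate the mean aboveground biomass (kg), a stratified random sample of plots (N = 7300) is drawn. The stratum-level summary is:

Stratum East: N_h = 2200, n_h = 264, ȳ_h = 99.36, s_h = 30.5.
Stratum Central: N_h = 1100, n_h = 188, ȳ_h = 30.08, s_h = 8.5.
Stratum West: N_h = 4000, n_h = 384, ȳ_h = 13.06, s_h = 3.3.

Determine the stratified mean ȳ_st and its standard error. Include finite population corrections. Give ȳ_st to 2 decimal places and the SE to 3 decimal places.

ȳ_st ≈ 41.63, SE ≈ 0.545

ȳ_st = Σ W_h ȳ_h = (2200·99.36 + 1100·30.08 + 4000·13.06)/7300 = 41.63288
V̂(ȳ_st) = Σ W_h² (1 − n_h/N_h) s_h²/n_h, with W_h = N_h/N and N = 7300:
  stratum East: (2200/7300)²·(1 − 264/2200)·30.5²/264 = 0.281629
  stratum Central: (1100/7300)²·(1 − 188/1100)·8.5²/188 = 0.00723472
  stratum West: (4000/7300)²·(1 − 384/4000)·3.3²/384 = 0.00769732
V̂(ȳ_st) = 0.296561
SE(ȳ_st) = √0.296561 = 0.544575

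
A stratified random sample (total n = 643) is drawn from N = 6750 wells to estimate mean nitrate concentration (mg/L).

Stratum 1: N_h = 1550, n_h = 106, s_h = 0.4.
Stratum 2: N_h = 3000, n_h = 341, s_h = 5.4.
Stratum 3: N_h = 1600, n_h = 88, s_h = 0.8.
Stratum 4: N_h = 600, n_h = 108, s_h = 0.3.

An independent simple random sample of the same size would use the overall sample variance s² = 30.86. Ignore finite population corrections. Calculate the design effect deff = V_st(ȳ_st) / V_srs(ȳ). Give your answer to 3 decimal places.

deff ≈ 0.362

V̂(ȳ_st) = Σ W_h² s_h²/n_h, with W_h = N_h/N and N = 6750:
  stratum 1: (1550/6750)²·0.4²/106 = 7.95921e-05
  stratum 2: (3000/6750)²·5.4²/341 = 0.0168915
  stratum 3: (1600/6750)²·0.8²/88 = 0.00040863
  stratum 4: (600/6750)²·0.3²/108 = 6.58436e-06
V_st = 0.0173863
V_srs = s²/n = 30.86/643 = 0.0479938
deff = V_st / V_srs = 0.0173863/0.0479938 = 0.3623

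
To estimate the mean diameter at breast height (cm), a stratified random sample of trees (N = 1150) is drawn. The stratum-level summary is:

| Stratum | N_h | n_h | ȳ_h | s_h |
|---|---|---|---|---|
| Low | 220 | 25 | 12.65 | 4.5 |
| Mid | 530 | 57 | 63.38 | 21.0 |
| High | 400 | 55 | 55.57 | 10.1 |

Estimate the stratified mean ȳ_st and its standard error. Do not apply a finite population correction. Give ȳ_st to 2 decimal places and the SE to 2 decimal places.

ȳ_st = Σ W_h ȳ_h = (220·12.65 + 530·63.38 + 400·55.57)/1150 = 50.95861
V̂(ȳ_st) = Σ W_h² s_h²/n_h, with W_h = N_h/N and N = 1150:
  stratum Low: (220/1150)²·4.5²/25 = 0.0296439
  stratum Mid: (530/1150)²·21.0²/57 = 1.64331
  stratum High: (400/1150)²·10.1²/55 = 0.22439
V̂(ȳ_st) = 1.89735
SE(ȳ_st) = √1.89735 = 1.37744

ȳ_st ≈ 50.96, SE ≈ 1.38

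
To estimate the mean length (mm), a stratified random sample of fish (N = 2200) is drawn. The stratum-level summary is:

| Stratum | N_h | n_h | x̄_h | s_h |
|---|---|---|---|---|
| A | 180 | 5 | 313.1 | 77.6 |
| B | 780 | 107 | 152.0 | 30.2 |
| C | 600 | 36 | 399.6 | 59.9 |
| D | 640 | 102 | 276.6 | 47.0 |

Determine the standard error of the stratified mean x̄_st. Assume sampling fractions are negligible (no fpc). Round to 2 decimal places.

SE(x̄_st) ≈ 4.29

V̂(x̄_st) = Σ W_h² s_h²/n_h, with W_h = N_h/N and N = 2200:
  stratum A: (180/2200)²·77.6²/5 = 8.06219
  stratum B: (780/2200)²·30.2²/107 = 1.07146
  stratum C: (600/2200)²·59.9²/36 = 7.41324
  stratum D: (640/2200)²·47.0²/102 = 1.83278
V̂(x̄_st) = 18.3797
SE(x̄_st) = √18.3797 = 4.28715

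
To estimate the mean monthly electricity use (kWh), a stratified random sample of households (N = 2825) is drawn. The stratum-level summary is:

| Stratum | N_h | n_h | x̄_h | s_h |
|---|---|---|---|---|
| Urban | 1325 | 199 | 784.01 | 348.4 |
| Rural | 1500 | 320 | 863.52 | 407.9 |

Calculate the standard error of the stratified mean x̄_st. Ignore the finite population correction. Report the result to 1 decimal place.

V̂(x̄_st) = Σ W_h² s_h²/n_h, with W_h = N_h/N and N = 2825:
  stratum Urban: (1325/2825)²·348.4²/199 = 134.183
  stratum Rural: (1500/2825)²·407.9²/320 = 146.59
V̂(x̄_st) = 280.773
SE(x̄_st) = √280.773 = 16.7563

SE(x̄_st) ≈ 16.8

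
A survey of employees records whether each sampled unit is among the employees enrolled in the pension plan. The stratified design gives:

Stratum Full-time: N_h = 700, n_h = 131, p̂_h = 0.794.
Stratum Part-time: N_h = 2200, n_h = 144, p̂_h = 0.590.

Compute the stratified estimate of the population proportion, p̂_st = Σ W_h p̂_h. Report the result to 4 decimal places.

p̂_st ≈ 0.6392

N = 2900; stratum weights W_h = N_h/N.
p̂_st = Σ W_h p̂_h = (700·0.794 + 2200·0.590)/2900 = 0.63924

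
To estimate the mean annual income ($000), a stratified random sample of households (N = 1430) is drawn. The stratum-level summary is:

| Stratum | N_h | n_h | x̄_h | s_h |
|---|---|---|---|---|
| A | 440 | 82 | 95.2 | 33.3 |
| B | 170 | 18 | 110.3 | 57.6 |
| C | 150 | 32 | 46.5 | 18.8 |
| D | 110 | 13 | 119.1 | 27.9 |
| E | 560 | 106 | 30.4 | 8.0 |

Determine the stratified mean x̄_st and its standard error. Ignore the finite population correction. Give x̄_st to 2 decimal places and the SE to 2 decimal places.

x̄_st ≈ 68.35, SE ≈ 2.11

x̄_st = Σ W_h x̄_h = (440·95.2 + 170·110.3 + 150·46.5 + 110·119.1 + 560·30.4)/1430 = 68.34895
V̂(x̄_st) = Σ W_h² s_h²/n_h, with W_h = N_h/N and N = 1430:
  stratum A: (440/1430)²·33.3²/82 = 1.28029
  stratum B: (170/1430)²·57.6²/18 = 2.60494
  stratum C: (150/1430)²·18.8²/32 = 0.121528
  stratum D: (110/1430)²·27.9²/13 = 0.354306
  stratum E: (560/1430)²·8.0²/106 = 0.092593
V̂(x̄_st) = 4.45366
SE(x̄_st) = √4.45366 = 2.11037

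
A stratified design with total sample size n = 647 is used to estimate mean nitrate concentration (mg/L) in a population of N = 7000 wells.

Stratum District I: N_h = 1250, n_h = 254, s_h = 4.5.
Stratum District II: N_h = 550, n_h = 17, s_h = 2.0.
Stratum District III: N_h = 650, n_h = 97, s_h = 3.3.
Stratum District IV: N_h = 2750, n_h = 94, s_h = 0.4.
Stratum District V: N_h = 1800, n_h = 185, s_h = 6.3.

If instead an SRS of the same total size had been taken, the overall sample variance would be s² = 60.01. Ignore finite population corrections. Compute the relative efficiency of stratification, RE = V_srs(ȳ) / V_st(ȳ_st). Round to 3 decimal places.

RE ≈ 4.778

V̂(ȳ_st) = Σ W_h² s_h²/n_h, with W_h = N_h/N and N = 7000:
  stratum District I: (1250/7000)²·4.5²/254 = 0.00254223
  stratum District II: (550/7000)²·2.0²/17 = 0.00145258
  stratum District III: (650/7000)²·3.3²/97 = 0.000968025
  stratum District IV: (2750/7000)²·0.4²/94 = 0.000262701
  stratum District V: (1800/7000)²·6.3²/185 = 0.0141859
V_st = 0.0194115
V_srs = s²/n = 60.01/647 = 0.0927512
Relative efficiency = V_srs / V_st = 0.0927512/0.0194115 = 4.7782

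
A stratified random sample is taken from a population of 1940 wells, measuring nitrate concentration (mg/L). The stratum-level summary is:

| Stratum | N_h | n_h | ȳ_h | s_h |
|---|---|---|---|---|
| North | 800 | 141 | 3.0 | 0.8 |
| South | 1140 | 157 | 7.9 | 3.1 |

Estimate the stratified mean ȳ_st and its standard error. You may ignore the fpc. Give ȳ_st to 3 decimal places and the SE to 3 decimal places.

ȳ_st = Σ W_h ȳ_h = (800·3.0 + 1140·7.9)/1940 = 5.87938
V̂(ȳ_st) = Σ W_h² s_h²/n_h, with W_h = N_h/N and N = 1940:
  stratum North: (800/1940)²·0.8²/141 = 0.000771858
  stratum South: (1140/1940)²·3.1²/157 = 0.0211363
V̂(ȳ_st) = 0.0219082
SE(ȳ_st) = √0.0219082 = 0.148014

ȳ_st ≈ 5.879, SE ≈ 0.148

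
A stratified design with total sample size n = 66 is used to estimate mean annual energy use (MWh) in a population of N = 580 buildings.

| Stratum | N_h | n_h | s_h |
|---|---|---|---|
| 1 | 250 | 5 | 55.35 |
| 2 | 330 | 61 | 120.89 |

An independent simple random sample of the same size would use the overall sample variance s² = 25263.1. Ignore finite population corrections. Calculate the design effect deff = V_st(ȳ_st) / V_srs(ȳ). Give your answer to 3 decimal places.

V̂(ȳ_st) = Σ W_h² s_h²/n_h, with W_h = N_h/N and N = 580:
  stratum 1: (250/580)²·55.35²/5 = 113.839
  stratum 2: (330/580)²·120.89²/61 = 77.5573
V_st = 191.396
V_srs = s²/n = 25263.1/66 = 382.774
deff = V_st / V_srs = 191.396/382.774 = 0.5000

deff ≈ 0.500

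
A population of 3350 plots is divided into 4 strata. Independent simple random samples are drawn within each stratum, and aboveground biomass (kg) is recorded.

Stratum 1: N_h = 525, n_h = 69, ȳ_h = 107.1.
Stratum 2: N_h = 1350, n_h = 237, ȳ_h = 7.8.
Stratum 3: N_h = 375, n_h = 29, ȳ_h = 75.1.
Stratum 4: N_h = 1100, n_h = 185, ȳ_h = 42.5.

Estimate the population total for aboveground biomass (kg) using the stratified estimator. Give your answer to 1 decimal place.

τ̂_st = Σ N_h ȳ_h = 525·107.1 + 1350·7.8 + 375·75.1 + 1100·42.5 = 141670.0

τ̂_st ≈ 141670.0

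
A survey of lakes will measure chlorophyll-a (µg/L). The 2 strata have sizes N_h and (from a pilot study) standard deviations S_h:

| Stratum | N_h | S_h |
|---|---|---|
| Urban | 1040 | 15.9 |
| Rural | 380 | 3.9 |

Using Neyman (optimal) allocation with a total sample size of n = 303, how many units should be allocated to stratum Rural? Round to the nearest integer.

Neyman allocation: n_h = n · N_h S_h / Σ N_i S_i, with n = 303.
  stratum Urban: N_h·S_h = 1040·15.9 = 16536.00
  stratum Rural: N_h·S_h = 380·3.9 = 1482.00
Σ N_h S_h = 18018.00
n for stratum Rural = 303·1482.00/18018.00 = 24.922 → 25

25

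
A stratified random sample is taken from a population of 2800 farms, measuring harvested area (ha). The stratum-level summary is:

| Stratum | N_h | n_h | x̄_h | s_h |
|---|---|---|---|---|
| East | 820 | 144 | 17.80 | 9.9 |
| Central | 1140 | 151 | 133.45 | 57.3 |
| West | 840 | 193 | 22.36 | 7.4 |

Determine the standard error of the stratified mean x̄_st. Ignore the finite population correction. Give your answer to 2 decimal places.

SE(x̄_st) ≈ 1.92

V̂(x̄_st) = Σ W_h² s_h²/n_h, with W_h = N_h/N and N = 2800:
  stratum East: (820/2800)²·9.9²/144 = 0.058374
  stratum Central: (1140/2800)²·57.3²/151 = 3.60434
  stratum West: (840/2800)²·7.4²/193 = 0.0255358
V̂(x̄_st) = 3.68825
SE(x̄_st) = √3.68825 = 1.92048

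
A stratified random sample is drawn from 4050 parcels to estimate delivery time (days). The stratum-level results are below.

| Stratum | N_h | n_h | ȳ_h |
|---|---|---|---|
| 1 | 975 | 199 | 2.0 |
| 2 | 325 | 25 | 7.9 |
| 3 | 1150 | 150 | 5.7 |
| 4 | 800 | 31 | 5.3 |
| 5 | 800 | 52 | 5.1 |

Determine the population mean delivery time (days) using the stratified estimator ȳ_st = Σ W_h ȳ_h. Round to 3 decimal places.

N = Σ N_h = 4050. Stratum weights W_h = N_h/N.
ȳ_st = (975·2.0 + 325·7.9 + 1150·5.7 + 800·5.3 + 800·5.1) / 4050 = 4.78827

ȳ_st ≈ 4.788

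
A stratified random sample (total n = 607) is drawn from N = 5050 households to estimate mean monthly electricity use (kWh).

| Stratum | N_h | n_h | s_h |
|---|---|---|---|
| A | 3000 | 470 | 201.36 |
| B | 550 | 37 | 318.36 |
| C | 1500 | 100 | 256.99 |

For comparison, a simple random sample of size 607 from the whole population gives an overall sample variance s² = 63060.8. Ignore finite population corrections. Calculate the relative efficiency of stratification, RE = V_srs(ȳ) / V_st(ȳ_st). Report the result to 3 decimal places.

RE ≈ 0.857

V̂(ȳ_st) = Σ W_h² s_h²/n_h, with W_h = N_h/N and N = 5050:
  stratum A: (3000/5050)²·201.36²/470 = 30.4445
  stratum B: (550/5050)²·318.36²/37 = 32.4921
  stratum C: (1500/5050)²·256.99²/100 = 58.2683
V_st = 121.205
V_srs = s²/n = 63060.8/607 = 103.889
Relative efficiency = V_srs / V_st = 103.889/121.205 = 0.8571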